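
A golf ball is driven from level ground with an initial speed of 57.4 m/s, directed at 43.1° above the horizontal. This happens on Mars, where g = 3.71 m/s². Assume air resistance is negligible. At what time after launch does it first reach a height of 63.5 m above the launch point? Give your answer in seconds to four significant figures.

1.767 s

vₓ = 57.40 cos 43.1° = 41.91 m/s; v_y0 = 57.40 sin 43.1° = 39.22 m/s.
Set y = v_y0 t − ½ g t² = 63.5: 1.855 t² − 39.22 t + 63.5 = 0.
t = [39.22 ± √(39.22² − 2·3.71·63.5)] / 3.71 = (39.22 ± 32.67) / 3.71, so t = 1.767 s or t = 19.38 s.
The first (ascending) time is 1.767 s.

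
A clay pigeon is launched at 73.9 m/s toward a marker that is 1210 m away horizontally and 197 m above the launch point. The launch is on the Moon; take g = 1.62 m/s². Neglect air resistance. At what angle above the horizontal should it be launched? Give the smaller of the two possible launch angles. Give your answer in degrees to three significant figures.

Trajectory: y = x tanθ − g x² (1 + tan²θ)/(2v₀²). With x = 1210, y = 197, v₀ = 73.9, g = 1.62:
217.2 tan²θ − 1210 tanθ + (414.2) = 0.
tanθ = [1210 ± √(1210² − 4 × 217.2 × (414.2))] / (2 × 217.2) = (1210 ± 1051) / 434.3, giving tanθ = 0.3664 or 5.206.
θ = 20.12° or 79.13°; the smaller is 20.12°.

20.1°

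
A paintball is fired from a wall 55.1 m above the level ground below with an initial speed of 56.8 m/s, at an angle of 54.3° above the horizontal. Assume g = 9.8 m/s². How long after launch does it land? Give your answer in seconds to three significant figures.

10.5 s

Components: vₓ = 56.80 cos 54.3° = 33.15 m/s, v_y0 = 56.80 sin 54.3° = 46.13 m/s.
The projectile lands when y = 55.1 + (46.13) t − ½·9.80·t² = 0. Positive root: t = (46.13 + √(46.13² + 2·9.80·55.1)) / 9.80 = (46.13 + 56.64) / 9.80 = 10.49 s.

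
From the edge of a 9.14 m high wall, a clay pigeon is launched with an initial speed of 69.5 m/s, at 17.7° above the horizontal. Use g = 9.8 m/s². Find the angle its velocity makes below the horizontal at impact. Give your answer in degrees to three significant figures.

20.7°

Components: vₓ = 69.50 cos 17.7° = 66.21 m/s, v_y0 = 69.50 sin 17.7° = 21.13 m/s.
The projectile lands when y = 9.14 + (21.13) t − ½·9.80·t² = 0. Positive root: t = (21.13 + √(21.13² + 2·9.80·9.14)) / 9.80 = (21.13 + 25.01) / 9.80 = 4.708 s.
At impact: v_y = v_y0 − g t = −25.01 m/s; vₓ = 66.21 m/s.
Angle below horizontal: arctan(|v_y|/vₓ) = arctan(25.01/66.21) = 20.70°.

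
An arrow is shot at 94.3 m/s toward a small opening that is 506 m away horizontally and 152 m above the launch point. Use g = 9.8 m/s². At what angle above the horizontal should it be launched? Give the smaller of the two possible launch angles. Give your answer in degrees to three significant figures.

Trajectory: y = x tanθ − g x² (1 + tan²θ)/(2v₀²). With x = 506, y = 152, v₀ = 94.3, g = 9.80:
141.1 tan²θ − 506 tanθ + (293.1) = 0.
tanθ = [506 ± √(506² − 4 × 141.1 × (293.1))] / (2 × 141.1) = (506 ± 301.1) / 282.2, giving tanθ = 0.7263 or 2.860.
θ = 35.99° or 70.73°; the smaller is 35.99°.

36.0°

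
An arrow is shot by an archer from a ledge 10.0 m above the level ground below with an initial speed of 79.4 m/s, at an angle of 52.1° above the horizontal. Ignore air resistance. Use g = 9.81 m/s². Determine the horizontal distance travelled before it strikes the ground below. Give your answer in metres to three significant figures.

631 m

Horizontal component vₓ = 79.40 cos 52.1° = 48.77 m/s; vertical v_y0 = 79.40 sin 52.1° = 62.65 m/s.
Vertical motion (up positive, ground at y = 0): 4.905 t² − (62.65) t − 10.0 = 0, so t = (62.65 + √(62.65² + 2·9.81·10.0)) / 9.81 = (62.65 + 64.20) / 9.81 = 12.93 s.
Horizontal distance: R = vₓ t = 48.77 × 12.93 = 630.7 m.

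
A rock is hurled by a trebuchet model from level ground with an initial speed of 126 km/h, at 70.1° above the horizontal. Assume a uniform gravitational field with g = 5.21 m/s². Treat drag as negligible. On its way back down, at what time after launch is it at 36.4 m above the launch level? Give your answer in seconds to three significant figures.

Convert: 126 km/h = 126/3.6 = 35.00 m/s.
Resolve: vₓ = 35.00 cos 70.1° = 11.91 m/s and v_y0 = 35.00 sin 70.1° = 32.91 m/s.
Set y = v_y0 t − ½ g t² = 36.4: 2.605 t² − 32.91 t + 36.4 = 0.
Quadratic formula: t = (32.91 ± √703.79) / 5.21 = (32.91 ± 26.53) / 5.21 → t = 1.225 s or 11.41 s.
The descending-branch root is 11.41 s.

11.4 s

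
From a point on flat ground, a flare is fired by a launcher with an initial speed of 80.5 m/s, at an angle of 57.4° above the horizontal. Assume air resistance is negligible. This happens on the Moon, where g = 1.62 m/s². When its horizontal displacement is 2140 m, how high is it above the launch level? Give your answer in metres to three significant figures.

1370 m

vₓ = 80.50 cos 57.4° = 43.37 m/s; v_y0 = 80.50 sin 57.4° = 67.82 m/s.
Time to reach x = 2140 m: t = x/vₓ = 2140/43.37 = 49.34 s.
Height: y = v_y0 t − ½ g t² = 67.82 × 49.34 − 0.8100 × 49.34² = 3346 − 1972 = 1374 m.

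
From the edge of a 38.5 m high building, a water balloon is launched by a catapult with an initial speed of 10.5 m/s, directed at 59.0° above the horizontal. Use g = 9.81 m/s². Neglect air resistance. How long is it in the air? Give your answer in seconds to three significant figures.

Resolve: vₓ = 10.50 cos 59.0° = 5.408 m/s and v_y0 = 10.50 sin 59.0° = 9.000 m/s.
The projectile lands when y = 38.5 + (9.000) t − ½·9.81·t² = 0. Positive root: t = (9.000 + √(9.000² + 2·9.81·38.5)) / 9.81 = (9.000 + 28.92) / 9.81 = 3.865 s.

3.87 s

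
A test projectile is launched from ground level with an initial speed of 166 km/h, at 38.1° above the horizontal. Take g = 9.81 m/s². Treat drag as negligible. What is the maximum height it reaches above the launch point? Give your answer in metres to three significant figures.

41.3 m

Convert: 166 km/h = 166/3.6 = 46.11 m/s.
Resolve: vₓ = 46.11 cos 38.1° = 36.29 m/s and v_y0 = 46.11 sin 38.1° = 28.45 m/s.
At the apex v_y = 0, so H = v_y0²/(2g) = 28.45²/19.62 = 41.26 m.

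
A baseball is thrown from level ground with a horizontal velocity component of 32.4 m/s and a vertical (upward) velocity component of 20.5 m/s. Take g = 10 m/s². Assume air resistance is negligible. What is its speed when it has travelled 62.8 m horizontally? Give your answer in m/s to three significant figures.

32.4 m/s

At x = 62.8 m, t = x/vₓ = 62.8/32.40 = 1.938 s.
Vertical velocity there: v_y = v_y0 − g t = 20.50 − 10.0 × 1.938 = 1.117 m/s.
Speed: √(vₓ² + v_y²) = √(32.40² + 1.117²) = 32.42 m/s.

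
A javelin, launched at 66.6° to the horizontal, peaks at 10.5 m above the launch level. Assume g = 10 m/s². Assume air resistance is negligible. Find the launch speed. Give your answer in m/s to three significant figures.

15.8 m/s

At the peak v_y = 0, so v_y0 = √(2gH) = √(2 × 10.0 × 10.5) = 14.49 m/s.
v_y0 = v₀ sin θ ⇒ v₀ = 14.49 / sin 66.6° = 15.79 m/s.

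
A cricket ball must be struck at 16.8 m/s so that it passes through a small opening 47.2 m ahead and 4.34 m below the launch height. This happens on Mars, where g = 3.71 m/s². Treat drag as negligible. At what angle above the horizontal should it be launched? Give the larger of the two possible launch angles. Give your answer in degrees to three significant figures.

71.5°

Trajectory: y = x tanθ − g x² (1 + tan²θ)/(2v₀²). With x = 47.2, y = −4.34, v₀ = 16.8, g = 3.71:
14.64 tan²θ − 47.2 tanθ + (10.30) = 0.
tanθ = [47.2 ± √(47.2² − 4 × 14.64 × (10.30))] / (2 × 14.64) = (47.2 ± 40.30) / 29.28, giving tanθ = 0.2355 or 2.988.
θ = 13.25° or 71.50°; the larger is 71.50°.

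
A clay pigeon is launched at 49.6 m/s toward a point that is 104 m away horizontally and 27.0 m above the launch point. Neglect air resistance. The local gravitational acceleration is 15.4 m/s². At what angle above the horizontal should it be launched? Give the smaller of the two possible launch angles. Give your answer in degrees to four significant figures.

38.18°

Trajectory: y = x tanθ − g x² (1 + tan²θ)/(2v₀²). With x = 104, y = 27.0, v₀ = 49.6, g = 15.4:
33.85 tan²θ − 104 tanθ + (60.85) = 0.
tanθ = [104 ± √(104² − 4 × 33.85 × (60.85))] / (2 × 33.85) = (104 ± 50.75) / 67.71, giving tanθ = 0.7865 or 2.286.
θ = 38.18° or 66.37°; the smaller is 38.18°.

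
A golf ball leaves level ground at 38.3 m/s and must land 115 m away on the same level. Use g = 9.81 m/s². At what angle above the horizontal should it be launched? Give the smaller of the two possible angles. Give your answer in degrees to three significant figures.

Level-ground range R = v₀² sin(2θ)/g ⇒ sin(2θ) = gR/v₀² = 9.81 × 115 / 38.3² = 0.7691.
2θ = 50.27° or 180° − 50.27° = 129.7°, so θ = 25.14° or 64.86°.
The smaller angle is 25.14°.

25.1°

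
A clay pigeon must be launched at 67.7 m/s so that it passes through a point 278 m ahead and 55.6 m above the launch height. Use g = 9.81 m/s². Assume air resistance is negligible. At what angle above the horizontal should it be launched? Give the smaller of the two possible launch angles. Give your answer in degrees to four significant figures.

31.27°

Trajectory: y = x tanθ − g x² (1 + tan²θ)/(2v₀²). With x = 278, y = 55.6, v₀ = 67.7, g = 9.81:
82.71 tan²θ − 278 tanθ + (138.3) = 0.
tanθ = [278 ± √(278² − 4 × 82.71 × (138.3))] / (2 × 82.71) = (278 ± 177.6) / 165.4, giving tanθ = 0.6072 or 2.754.
θ = 31.27° or 70.04°; the smaller is 31.27°.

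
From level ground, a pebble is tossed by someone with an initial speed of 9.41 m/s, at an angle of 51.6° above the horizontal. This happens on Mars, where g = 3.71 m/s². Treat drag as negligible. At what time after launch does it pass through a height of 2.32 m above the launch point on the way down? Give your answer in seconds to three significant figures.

3.63 s

Components: vₓ = 9.410 cos 51.6° = 5.845 m/s, v_y0 = 9.410 sin 51.6° = 7.375 m/s.
Height y(t) = 7.375 t − 1.855 t² = 2.32 gives 1.855 t² − 7.375 t + 2.32 = 0.
Quadratic formula: t = (7.375 ± √37.170) / 3.71 = (7.375 ± 6.097) / 3.71 → t = 0.3444 s or 3.631 s.
The descending-branch root is 3.631 s.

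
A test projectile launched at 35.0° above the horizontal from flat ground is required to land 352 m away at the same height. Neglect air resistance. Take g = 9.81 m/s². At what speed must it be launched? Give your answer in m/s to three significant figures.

60.6 m/s

From R = (v₀² / g) sin 2θ: v₀ = √(gR / sin 2θ).
v₀ = √(9.81 × 352 / sin 70.00°) = √(3453 / 0.9397) = √3674.7 = 60.62 m/s.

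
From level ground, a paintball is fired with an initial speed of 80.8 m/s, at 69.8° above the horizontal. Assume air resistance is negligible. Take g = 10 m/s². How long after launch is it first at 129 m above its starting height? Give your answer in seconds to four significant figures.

1.953 s

vₓ = 80.80 cos 69.8° = 27.90 m/s; v_y0 = 80.80 sin 69.8° = 75.83 m/s.
Set y = v_y0 t − ½ g t² = 129: 5.000 t² − 75.83 t + 129 = 0.
Quadratic formula: t = (75.83 ± √3170.2) / 10.0 = (75.83 ± 56.30) / 10.0 → t = 1.953 s or 13.21 s.
The first (ascending) time is 1.953 s.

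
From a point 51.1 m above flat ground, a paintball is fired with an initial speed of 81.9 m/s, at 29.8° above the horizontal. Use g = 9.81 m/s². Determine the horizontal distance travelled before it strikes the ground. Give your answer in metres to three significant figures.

Horizontal component vₓ = 81.90 cos 29.8° = 71.07 m/s; vertical v_y0 = 81.90 sin 29.8° = 40.70 m/s.
The projectile lands when y = 51.1 + (40.70) t − ½·9.81·t² = 0. Positive root: t = (40.70 + √(40.70² + 2·9.81·51.1)) / 9.81 = (40.70 + 51.57) / 9.81 = 9.406 s.
Horizontal distance: R = vₓ t = 71.07 × 9.406 = 668.5 m.

668 m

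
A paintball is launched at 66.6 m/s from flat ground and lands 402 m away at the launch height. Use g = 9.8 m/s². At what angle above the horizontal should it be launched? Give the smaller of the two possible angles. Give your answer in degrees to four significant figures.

31.32°

From R = (v₀²/g) sin 2θ: sin 2θ = 9.80 × 402 / 4435.6 = 0.8882.
2θ = 62.65° or 180° − 62.65° = 117.4°, so θ = 31.32° or 58.68°.
The smaller angle is 31.32°.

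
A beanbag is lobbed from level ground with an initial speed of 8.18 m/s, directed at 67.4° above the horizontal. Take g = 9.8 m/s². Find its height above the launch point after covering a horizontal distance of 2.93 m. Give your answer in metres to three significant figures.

Resolve: vₓ = 8.180 cos 67.4° = 3.144 m/s and v_y0 = 8.180 sin 67.4° = 7.552 m/s.
At x = 2.93 m, t = x/vₓ = 2.93/3.144 = 0.9321 s.
Height: y = v_y0 t − ½ g t² = 7.552 × 0.9321 − 4.900 × 0.9321² = 7.039 − 4.257 = 2.782 m.

2.78 m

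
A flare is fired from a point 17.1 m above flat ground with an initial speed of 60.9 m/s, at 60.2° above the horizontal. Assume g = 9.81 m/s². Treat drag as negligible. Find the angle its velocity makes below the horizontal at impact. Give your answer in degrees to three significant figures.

Components: vₓ = 60.90 cos 60.2° = 30.27 m/s, v_y0 = 60.90 sin 60.2° = 52.85 m/s.
With up positive and y = 0 at the ground: y(t) = 17.1 + (52.85) t − 4.905 t². Setting y = 0 and taking the positive root: t = [52.85 + √(52.85² + 2·9.81·17.1)] / 9.81 = (52.85 + 55.93) / 9.81 = 11.09 s.
At impact: v_y = v_y0 − g t = −55.93 m/s; vₓ = 30.27 m/s.
Angle below horizontal: arctan(|v_y|/vₓ) = arctan(55.93/30.27) = 61.58°.

61.6°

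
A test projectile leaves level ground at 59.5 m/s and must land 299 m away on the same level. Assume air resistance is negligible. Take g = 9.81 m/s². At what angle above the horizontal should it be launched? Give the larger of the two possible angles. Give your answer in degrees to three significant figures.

62.0°

Level-ground range R = v₀² sin(2θ)/g ⇒ sin(2θ) = gR/v₀² = 9.81 × 299 / 59.5² = 0.8285.
2θ = 55.95° or 180° − 55.95° = 124.1°, so θ = 27.97° or 62.03°.
The larger angle is 62.03°.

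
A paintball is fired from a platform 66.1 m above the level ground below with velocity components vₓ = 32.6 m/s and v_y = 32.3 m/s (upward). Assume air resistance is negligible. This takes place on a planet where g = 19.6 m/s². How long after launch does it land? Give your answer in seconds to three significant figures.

With up positive and y = 0 at the ground: y(t) = 66.1 + (32.30) t − 9.800 t². Setting y = 0 and taking the positive root: t = [32.30 + √(32.30² + 2·19.6·66.1)] / 19.6 = (32.30 + 60.29) / 19.6 = 4.724 s.

4.72 s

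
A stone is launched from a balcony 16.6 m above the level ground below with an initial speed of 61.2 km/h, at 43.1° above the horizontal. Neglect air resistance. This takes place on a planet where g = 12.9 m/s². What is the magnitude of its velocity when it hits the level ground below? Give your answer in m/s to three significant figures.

26.8 m/s

Convert: 61.2 km/h = 61.2/3.6 = 17.00 m/s.
Components: vₓ = 17.00 cos 43.1° = 12.41 m/s, v_y0 = 17.00 sin 43.1° = 11.62 m/s.
With up positive and y = 0 at the ground: y(t) = 16.6 + (11.62) t − 6.450 t². Setting y = 0 and taking the positive root: t = [11.62 + √(11.62² + 2·12.9·16.6)] / 12.9 = (11.62 + 23.73) / 12.9 = 2.740 s.
Vertical velocity at impact: v_y = v_y0 − g t = 11.62 − 12.9 × 2.740 = −23.73 m/s.
Speed: |v| = √(vₓ² + v_y²) = √(12.41² + 23.73²) = 26.78 m/s.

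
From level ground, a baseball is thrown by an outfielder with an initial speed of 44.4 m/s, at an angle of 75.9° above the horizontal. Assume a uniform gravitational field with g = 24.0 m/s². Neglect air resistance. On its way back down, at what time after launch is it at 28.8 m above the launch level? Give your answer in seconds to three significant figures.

2.70 s

Components: vₓ = 44.40 cos 75.9° = 10.82 m/s, v_y0 = 44.40 sin 75.9° = 43.06 m/s.
Require v_y0 t − ½ g t² = 28.8, i.e. 12.00 t² − 43.06 t + 28.8 = 0.
Quadratic formula: t = (43.06 ± √471.96) / 24.0 = (43.06 ± 21.72) / 24.0 → t = 0.8891 s or 2.699 s.
The descending-branch root is 2.699 s.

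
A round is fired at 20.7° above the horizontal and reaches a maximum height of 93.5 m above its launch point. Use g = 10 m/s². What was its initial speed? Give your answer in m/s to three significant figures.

122 m/s

At the peak v_y = 0, so v_y0 = √(2gH) = √(2 × 10.0 × 93.5) = 43.24 m/s.
v_y0 = v₀ sin θ ⇒ v₀ = 43.24 / sin 20.7° = 122.3 m/s.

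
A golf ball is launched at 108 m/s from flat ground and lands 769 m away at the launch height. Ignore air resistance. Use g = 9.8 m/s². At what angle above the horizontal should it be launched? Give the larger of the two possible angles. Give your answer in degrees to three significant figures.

69.9°

Level-ground range R = v₀² sin(2θ)/g ⇒ sin(2θ) = gR/v₀² = 9.80 × 769 / 108² = 0.6461.
2θ = 40.25° or 180° − 40.25° = 139.8°, so θ = 20.12° or 69.88°.
The larger angle is 69.88°.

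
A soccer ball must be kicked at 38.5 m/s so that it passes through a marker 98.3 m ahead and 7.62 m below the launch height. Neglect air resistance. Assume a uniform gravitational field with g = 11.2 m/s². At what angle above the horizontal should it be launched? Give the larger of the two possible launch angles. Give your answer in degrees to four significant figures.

Trajectory: y = x tanθ − g x² (1 + tan²θ)/(2v₀²). With x = 98.3, y = −7.62, v₀ = 38.5, g = 11.2:
36.51 tan²θ − 98.3 tanθ + (28.89) = 0.
tanθ = [98.3 ± √(98.3² − 4 × 36.51 × (28.89))] / (2 × 36.51) = (98.3 ± 73.79) / 73.01, giving tanθ = 0.3357 or 2.357.
θ = 18.56° or 67.01°; the larger is 67.01°.

67.01°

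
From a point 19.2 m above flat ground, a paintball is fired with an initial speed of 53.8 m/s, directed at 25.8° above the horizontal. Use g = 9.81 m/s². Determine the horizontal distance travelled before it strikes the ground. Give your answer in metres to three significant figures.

Horizontal component vₓ = 53.80 cos 25.8° = 48.44 m/s; vertical v_y0 = 53.80 sin 25.8° = 23.42 m/s.
Vertical motion (up positive, ground at y = 0): 4.905 t² − (23.42) t − 19.2 = 0, so t = (23.42 + √(23.42² + 2·9.81·19.2)) / 9.81 = (23.42 + 30.41) / 9.81 = 5.487 s.
Horizontal distance: R = vₓ t = 48.44 × 5.487 = 265.8 m.

266 m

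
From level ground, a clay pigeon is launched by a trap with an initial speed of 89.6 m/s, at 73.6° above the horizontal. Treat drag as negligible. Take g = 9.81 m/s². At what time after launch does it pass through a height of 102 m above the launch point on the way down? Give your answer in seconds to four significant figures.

Resolve: vₓ = 89.60 cos 73.6° = 25.30 m/s and v_y0 = 89.60 sin 73.6° = 85.95 m/s.
Set y = v_y0 t − ½ g t² = 102: 4.905 t² − 85.95 t + 102 = 0.
Quadratic formula: t = (85.95 ± √5386.9) / 9.81 = (85.95 ± 73.40) / 9.81 → t = 1.280 s or 16.24 s.
The descending-branch root is 16.24 s.

16.24 s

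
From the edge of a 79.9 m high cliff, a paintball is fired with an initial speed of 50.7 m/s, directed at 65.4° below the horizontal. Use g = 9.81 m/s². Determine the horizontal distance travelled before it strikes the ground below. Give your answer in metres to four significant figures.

vₓ = 50.70 cos 65.4° = 21.11 m/s; v_y0 = −46.10 m/s (downward).
With up positive and y = 0 at the ground: y(t) = 79.9 + (−46.10) t − 4.905 t². Setting y = 0 and taking the positive root: t = [−46.10 + √(46.10² + 2·9.81·79.9)] / 9.81 = (−46.10 + 60.77) / 9.81 = 1.495 s.
Horizontal distance: R = vₓ t = 21.11 × 1.495 = 31.56 m.

31.56 m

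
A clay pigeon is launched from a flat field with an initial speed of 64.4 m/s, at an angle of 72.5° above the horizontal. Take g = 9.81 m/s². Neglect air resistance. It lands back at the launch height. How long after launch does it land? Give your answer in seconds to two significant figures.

13 s

Components: vₓ = 64.40 cos 72.5° = 19.37 m/s, v_y0 = 64.40 sin 72.5° = 61.42 m/s.
Time of flight on level ground: T = 2 v_y0 / g = 2 × 61.42 / 9.81 = 12.52 s.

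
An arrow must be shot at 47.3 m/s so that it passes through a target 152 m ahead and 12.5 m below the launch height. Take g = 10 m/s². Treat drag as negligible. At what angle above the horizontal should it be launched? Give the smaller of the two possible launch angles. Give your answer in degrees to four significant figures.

Trajectory: y = x tanθ − g x² (1 + tan²θ)/(2v₀²). With x = 152, y = −12.5, v₀ = 47.3, g = 10.0:
51.63 tan²θ − 152 tanθ + (39.13) = 0.
tanθ = [152 ± √(152² − 4 × 51.63 × (39.13))] / (2 × 51.63) = (152 ± 122.6) / 103.3, giving tanθ = 0.2851 or 2.659.
θ = 15.91° or 69.39°; the smaller is 15.91°.

15.91°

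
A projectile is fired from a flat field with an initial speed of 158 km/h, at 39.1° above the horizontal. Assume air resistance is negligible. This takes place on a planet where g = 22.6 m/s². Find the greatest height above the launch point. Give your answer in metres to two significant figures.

17 m

Convert: 158 km/h = 158/3.6 = 43.89 m/s.
Components: vₓ = 43.89 cos 39.1° = 34.06 m/s, v_y0 = 43.89 sin 39.1° = 27.68 m/s.
Maximum height: H = v_y0² / (2g) = 27.68² / (2 × 22.6) = 16.95 m.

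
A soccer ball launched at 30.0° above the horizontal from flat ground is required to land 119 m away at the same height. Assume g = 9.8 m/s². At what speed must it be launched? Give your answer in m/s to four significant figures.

From R = (v₀² / g) sin 2θ: v₀ = √(gR / sin 2θ).
v₀ = √(9.80 × 119 / sin 60.00°) = √(1166 / 0.8660) = √1346.6 = 36.70 m/s.

36.70 m/s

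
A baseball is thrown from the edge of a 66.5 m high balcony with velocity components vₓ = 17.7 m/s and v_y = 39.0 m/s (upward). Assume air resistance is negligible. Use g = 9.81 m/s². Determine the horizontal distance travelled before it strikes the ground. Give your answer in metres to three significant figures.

Vertical motion (up positive, ground at y = 0): 4.905 t² − (39.00) t − 66.5 = 0, so t = (39.00 + √(39.00² + 2·9.81·66.5)) / 9.81 = (39.00 + 53.16) / 9.81 = 9.394 s.
Horizontal distance: R = vₓ t = 17.70 × 9.394 = 166.3 m.

166 m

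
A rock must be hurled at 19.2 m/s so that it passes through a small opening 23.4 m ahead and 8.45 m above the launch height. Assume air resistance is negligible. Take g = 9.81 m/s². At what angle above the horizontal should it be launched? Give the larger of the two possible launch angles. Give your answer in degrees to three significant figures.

66.1°

Trajectory: y = x tanθ − g x² (1 + tan²θ)/(2v₀²). With x = 23.4, y = 8.45, v₀ = 19.2, g = 9.81:
7.286 tan²θ − 23.4 tanθ + (15.74) = 0.
tanθ = [23.4 ± √(23.4² − 4 × 7.286 × (15.74))] / (2 × 7.286) = (23.4 ± 9.433) / 14.57, giving tanθ = 0.9585 or 2.253.
θ = 43.79° or 66.07°; the larger is 66.07°.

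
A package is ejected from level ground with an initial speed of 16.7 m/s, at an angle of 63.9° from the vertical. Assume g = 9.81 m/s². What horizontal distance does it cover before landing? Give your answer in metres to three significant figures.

22.5 m

vₓ = 16.70 sin 63.9° = 15.00 m/s; v_y0 = 16.70 cos 63.9° = 7.347 m/s.
Flight time T = 2 v_y0 / g = 1.498 s.
Range: R = vₓ T = 15.00 × 1.498 = 22.46 m.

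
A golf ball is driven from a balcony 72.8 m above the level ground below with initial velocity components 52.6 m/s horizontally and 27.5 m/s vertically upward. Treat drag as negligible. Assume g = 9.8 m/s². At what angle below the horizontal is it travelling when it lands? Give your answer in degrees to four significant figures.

41.61°

Vertical motion (up positive, ground at y = 0): 4.900 t² − (27.50) t − 72.8 = 0, so t = (27.50 + √(27.50² + 2·9.80·72.8)) / 9.80 = (27.50 + 46.72) / 9.80 = 7.574 s.
At impact: v_y = v_y0 − g t = −46.72 m/s; vₓ = 52.60 m/s.
Angle below horizontal: arctan(|v_y|/vₓ) = arctan(46.72/52.60) = 41.61°.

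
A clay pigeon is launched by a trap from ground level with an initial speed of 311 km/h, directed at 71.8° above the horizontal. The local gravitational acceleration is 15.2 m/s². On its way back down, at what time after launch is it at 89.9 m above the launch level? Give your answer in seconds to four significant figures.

Convert: 311 km/h = 311/3.6 = 86.39 m/s.
Resolve: vₓ = 86.39 cos 71.8° = 26.98 m/s and v_y0 = 86.39 sin 71.8° = 82.07 m/s.
Set y = v_y0 t − ½ g t² = 89.9: 7.600 t² − 82.07 t + 89.9 = 0.
t = [82.07 ± √(82.07² − 2·15.2·89.9)] / 15.2 = (82.07 ± 63.26) / 15.2, so t = 1.237 s or t = 9.561 s.
The descending-branch root is 9.561 s.

9.561 s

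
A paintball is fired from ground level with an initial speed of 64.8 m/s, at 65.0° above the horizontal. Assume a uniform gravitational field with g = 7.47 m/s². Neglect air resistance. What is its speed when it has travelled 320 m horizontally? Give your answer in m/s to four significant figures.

Components: vₓ = 64.80 cos 65.0° = 27.39 m/s, v_y0 = 64.80 sin 65.0° = 58.73 m/s.
x = vₓ t ⇒ t = 320/27.39 = 11.68 s.
Vertical velocity there: v_y = v_y0 − g t = 58.73 − 7.47 × 11.68 = −28.56 m/s.
Speed: √(vₓ² + v_y²) = √(27.39² + 28.56²) = 39.57 m/s.

39.57 m/s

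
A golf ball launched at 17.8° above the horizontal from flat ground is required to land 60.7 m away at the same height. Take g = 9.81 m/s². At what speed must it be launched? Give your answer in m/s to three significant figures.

Level-ground range: R = v₀² sin(2θ)/g, so v₀ = √(gR / sin 2θ).
v₀ = √(9.81 × 60.7 / sin 35.60°) = √(595.5 / 0.5821) = √1022.9 = 31.98 m/s.

32.0 m/s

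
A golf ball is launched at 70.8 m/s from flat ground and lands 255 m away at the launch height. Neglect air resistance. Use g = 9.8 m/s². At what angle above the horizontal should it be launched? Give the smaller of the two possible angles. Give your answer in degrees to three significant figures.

R = v₀² sin 2θ / g gives sin 2θ = gR/v₀² = 9.80·255/70.8² = 0.4985.
2θ = 29.90° or 180° − 29.90° = 150.1°, so θ = 14.95° or 75.05°.
The smaller angle is 14.95°.

15.0°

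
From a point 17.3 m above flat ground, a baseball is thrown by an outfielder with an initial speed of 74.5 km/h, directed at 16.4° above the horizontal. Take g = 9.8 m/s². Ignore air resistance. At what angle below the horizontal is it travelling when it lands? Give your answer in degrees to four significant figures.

Convert: 74.5 km/h = 74.5/3.6 = 20.69 m/s.
Resolve: vₓ = 20.69 cos 16.4° = 19.85 m/s and v_y0 = 20.69 sin 16.4° = 5.843 m/s.
With up positive and y = 0 at the ground: y(t) = 17.3 + (5.843) t − 4.900 t². Setting y = 0 and taking the positive root: t = [5.843 + √(5.843² + 2·9.80·17.3)] / 9.80 = (5.843 + 19.32) / 9.80 = 2.568 s.
At impact: v_y = v_y0 − g t = −19.32 m/s; vₓ = 19.85 m/s.
Angle below horizontal: arctan(|v_y|/vₓ) = arctan(19.32/19.85) = 44.22°.

44.22°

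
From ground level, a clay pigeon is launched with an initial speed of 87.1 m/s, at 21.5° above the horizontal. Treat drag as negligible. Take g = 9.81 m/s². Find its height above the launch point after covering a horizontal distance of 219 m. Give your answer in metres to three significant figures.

vₓ = 87.10 cos 21.5° = 81.04 m/s; v_y0 = 87.10 sin 21.5° = 31.92 m/s.
Time to reach x = 219 m: t = x/vₓ = 219/81.04 = 2.702 s.
Height: y = v_y0 t − ½ g t² = 31.92 × 2.702 − 4.905 × 2.702² = 86.27 − 35.82 = 50.45 m.

50.4 m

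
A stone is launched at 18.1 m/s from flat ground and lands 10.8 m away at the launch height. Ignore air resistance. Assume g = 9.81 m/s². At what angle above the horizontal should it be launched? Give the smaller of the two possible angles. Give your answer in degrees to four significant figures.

Level-ground range R = v₀² sin(2θ)/g ⇒ sin(2θ) = gR/v₀² = 9.81 × 10.8 / 18.1² = 0.3234.
2θ = 18.87° or 180° − 18.87° = 161.1°, so θ = 9.434° or 80.57°.
The smaller angle is 9.434°.

9.434°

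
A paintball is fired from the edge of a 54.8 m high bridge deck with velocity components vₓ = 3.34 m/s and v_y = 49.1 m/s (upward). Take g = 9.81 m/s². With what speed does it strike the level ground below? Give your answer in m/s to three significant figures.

Vertical motion (up positive, ground at y = 0): 4.905 t² − (49.10) t − 54.8 = 0, so t = (49.10 + √(49.10² + 2·9.81·54.8)) / 9.81 = (49.10 + 59.04) / 9.81 = 11.02 s.
Vertical velocity at impact: v_y = v_y0 − g t = 49.10 − 9.81 × 11.02 = −59.04 m/s.
Speed: |v| = √(vₓ² + v_y²) = √(3.340² + 59.04²) = 59.14 m/s.

59.1 m/s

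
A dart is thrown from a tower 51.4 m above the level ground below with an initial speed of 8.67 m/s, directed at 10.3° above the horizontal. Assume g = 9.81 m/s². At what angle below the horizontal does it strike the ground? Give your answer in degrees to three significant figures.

Components: vₓ = 8.670 cos 10.3° = 8.530 m/s, v_y0 = 8.670 sin 10.3° = 1.550 m/s.
With up positive and y = 0 at the ground: y(t) = 51.4 + (1.550) t − 4.905 t². Setting y = 0 and taking the positive root: t = [1.550 + √(1.550² + 2·9.81·51.4)] / 9.81 = (1.550 + 31.79) / 9.81 = 3.399 s.
At impact: v_y = v_y0 − g t = −31.79 m/s; vₓ = 8.530 m/s.
Angle below horizontal: arctan(|v_y|/vₓ) = arctan(31.79/8.530) = 74.98°.

75.0°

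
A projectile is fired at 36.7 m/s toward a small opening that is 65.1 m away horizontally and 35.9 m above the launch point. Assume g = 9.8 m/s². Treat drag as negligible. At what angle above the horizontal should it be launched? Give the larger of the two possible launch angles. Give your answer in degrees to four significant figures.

72.51°

Trajectory: y = x tanθ − g x² (1 + tan²θ)/(2v₀²). With x = 65.1, y = 35.9, v₀ = 36.7, g = 9.80:
15.42 tan²θ − 65.1 tanθ + (51.32) = 0.
tanθ = [65.1 ± √(65.1² − 4 × 15.42 × (51.32))] / (2 × 15.42) = (65.1 ± 32.76) / 30.84, giving tanθ = 1.049 or 3.174.
θ = 46.36° or 72.51°; the larger is 72.51°.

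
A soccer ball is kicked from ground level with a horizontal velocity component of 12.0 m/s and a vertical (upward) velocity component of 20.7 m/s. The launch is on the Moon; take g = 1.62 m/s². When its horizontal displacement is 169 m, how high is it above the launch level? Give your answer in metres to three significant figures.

x = vₓ t ⇒ t = 169/12.00 = 14.08 s.
Height: y = v_y0 t − ½ g t² = 20.70 × 14.08 − 0.8100 × 14.08² = 291.5 − 160.7 = 130.9 m.

131 m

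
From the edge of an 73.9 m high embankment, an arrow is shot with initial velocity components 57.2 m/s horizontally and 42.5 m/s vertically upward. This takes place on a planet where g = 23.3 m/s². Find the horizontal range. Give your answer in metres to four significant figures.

282.2 m

The projectile lands when y = 73.9 + (42.50) t − ½·23.3·t² = 0. Positive root: t = (42.50 + √(42.50² + 2·23.3·73.9)) / 23.3 = (42.50 + 72.46) / 23.3 = 4.934 s.
Horizontal distance: R = vₓ t = 57.20 × 4.934 = 282.2 m.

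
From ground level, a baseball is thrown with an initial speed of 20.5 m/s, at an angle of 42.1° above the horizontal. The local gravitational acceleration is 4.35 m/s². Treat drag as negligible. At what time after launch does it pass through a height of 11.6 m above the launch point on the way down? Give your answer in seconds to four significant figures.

5.316 s

Resolve: vₓ = 20.50 cos 42.1° = 15.21 m/s and v_y0 = 20.50 sin 42.1° = 13.74 m/s.
Height y(t) = 13.74 t − 2.175 t² = 11.6 gives 2.175 t² − 13.74 t + 11.6 = 0.
Quadratic formula: t = (13.74 ± √87.971) / 4.35 = (13.74 ± 9.379) / 4.35 → t = 1.003 s or 5.316 s.
The descending-branch root is 5.316 s.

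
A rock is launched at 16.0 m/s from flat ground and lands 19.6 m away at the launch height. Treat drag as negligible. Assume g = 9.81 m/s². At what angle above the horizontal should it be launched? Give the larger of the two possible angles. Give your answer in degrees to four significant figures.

Level-ground range R = v₀² sin(2θ)/g ⇒ sin(2θ) = gR/v₀² = 9.81 × 19.6 / 16.0² = 0.7511.
2θ = 48.68° or 180° − 48.68° = 131.3°, so θ = 24.34° or 65.66°.
The larger angle is 65.66°.

65.66°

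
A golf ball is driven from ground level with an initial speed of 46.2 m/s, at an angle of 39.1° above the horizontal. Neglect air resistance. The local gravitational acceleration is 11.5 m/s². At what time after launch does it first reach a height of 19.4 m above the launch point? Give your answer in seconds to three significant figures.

0.789 s

vₓ = 46.20 cos 39.1° = 35.85 m/s; v_y0 = 46.20 sin 39.1° = 29.14 m/s.
Height y(t) = 29.14 t − 5.750 t² = 19.4 gives 5.750 t² − 29.14 t + 19.4 = 0.
t = [29.14 ± √(29.14² − 2·11.5·19.4)] / 11.5 = (29.14 ± 20.07) / 11.5, so t = 0.7885 s or t = 4.279 s.
The first (ascending) time is 0.7885 s.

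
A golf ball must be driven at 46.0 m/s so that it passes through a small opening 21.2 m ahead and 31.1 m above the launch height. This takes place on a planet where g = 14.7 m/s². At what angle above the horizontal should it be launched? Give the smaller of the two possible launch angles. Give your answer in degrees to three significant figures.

60.6°

Trajectory: y = x tanθ − g x² (1 + tan²θ)/(2v₀²). With x = 21.2, y = 31.1, v₀ = 46.0, g = 14.7:
1.561 tan²θ − 21.2 tanθ + (32.66) = 0.
tanθ = [21.2 ± √(21.2² − 4 × 1.561 × (32.66))] / (2 × 1.561) = (21.2 ± 15.67) / 3.122, giving tanθ = 1.772 or 11.81.
θ = 60.56° or 85.16°; the smaller is 60.56°.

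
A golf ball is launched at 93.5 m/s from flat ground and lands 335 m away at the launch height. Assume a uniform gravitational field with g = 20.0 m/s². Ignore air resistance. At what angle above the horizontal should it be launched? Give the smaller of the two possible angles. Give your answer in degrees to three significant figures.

R = v₀² sin 2θ / g gives sin 2θ = gR/v₀² = 20.0·335/93.5² = 0.7664.
2θ = 50.03° or 180° − 50.03° = 130.0°, so θ = 25.02° or 64.98°.
The smaller angle is 25.02°.

25.0°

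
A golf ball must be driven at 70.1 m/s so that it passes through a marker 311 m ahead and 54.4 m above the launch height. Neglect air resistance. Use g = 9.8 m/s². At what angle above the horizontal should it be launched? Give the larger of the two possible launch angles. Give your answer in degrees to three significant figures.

Trajectory: y = x tanθ − g x² (1 + tan²θ)/(2v₀²). With x = 311, y = 54.4, v₀ = 70.1, g = 9.80:
96.45 tan²θ − 311 tanθ + (150.8) = 0.
tanθ = [311 ± √(311² − 4 × 96.45 × (150.8))] / (2 × 96.45) = (311 ± 196.3) / 192.9, giving tanθ = 0.5947 or 2.630.
θ = 30.74° or 69.18°; the larger is 69.18°.

69.2°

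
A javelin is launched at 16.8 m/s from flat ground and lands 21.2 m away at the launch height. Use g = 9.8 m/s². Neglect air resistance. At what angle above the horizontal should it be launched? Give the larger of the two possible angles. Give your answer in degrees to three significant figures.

From R = (v₀²/g) sin 2θ: sin 2θ = 9.80 × 21.2 / 282.24 = 0.7361.
2θ = 47.40° or 180° − 47.40° = 132.6°, so θ = 23.70° or 66.30°.
The larger angle is 66.30°.

66.3°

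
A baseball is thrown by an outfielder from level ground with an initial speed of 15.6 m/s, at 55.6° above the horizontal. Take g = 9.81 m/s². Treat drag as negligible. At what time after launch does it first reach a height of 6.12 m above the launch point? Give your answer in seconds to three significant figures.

vₓ = 15.60 cos 55.6° = 8.813 m/s; v_y0 = 15.60 sin 55.6° = 12.87 m/s.
Set y = v_y0 t − ½ g t² = 6.12: 4.905 t² − 12.87 t + 6.12 = 0.
t = [12.87 ± √(12.87² − 2·9.81·6.12)] / 9.81 = (12.87 ± 6.753) / 9.81, so t = 0.6237 s or t = 2.001 s.
The first (ascending) time is 0.6237 s.

0.624 s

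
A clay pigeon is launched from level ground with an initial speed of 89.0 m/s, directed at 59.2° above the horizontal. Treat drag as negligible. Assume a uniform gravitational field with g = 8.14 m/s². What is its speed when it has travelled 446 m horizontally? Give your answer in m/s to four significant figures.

45.69 m/s

vₓ = 89.00 cos 59.2° = 45.57 m/s; v_y0 = 89.00 sin 59.2° = 76.45 m/s.
x = vₓ t ⇒ t = 446/45.57 = 9.787 s.
Vertical velocity there: v_y = v_y0 − g t = 76.45 − 8.14 × 9.787 = −3.217 m/s.
Speed: √(vₓ² + v_y²) = √(45.57² + 3.217²) = 45.69 m/s.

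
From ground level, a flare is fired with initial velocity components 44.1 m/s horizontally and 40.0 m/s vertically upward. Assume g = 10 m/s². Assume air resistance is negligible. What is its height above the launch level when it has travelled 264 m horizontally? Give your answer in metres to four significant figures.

At x = 264 m, t = x/vₓ = 264/44.10 = 5.986 s.
Height: y = v_y0 t − ½ g t² = 40.00 × 5.986 − 5.000 × 5.986² = 239.5 − 179.2 = 60.27 m.

60.27 m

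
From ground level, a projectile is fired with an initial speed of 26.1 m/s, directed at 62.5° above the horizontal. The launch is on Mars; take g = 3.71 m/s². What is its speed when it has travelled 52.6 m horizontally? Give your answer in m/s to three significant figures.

vₓ = 26.10 cos 62.5° = 12.05 m/s; v_y0 = 26.10 sin 62.5° = 23.15 m/s.
At x = 52.6 m, t = x/vₓ = 52.6/12.05 = 4.365 s.
Vertical velocity there: v_y = v_y0 − g t = 23.15 − 3.71 × 4.365 = 6.958 m/s.
Speed: √(vₓ² + v_y²) = √(12.05² + 6.958²) = 13.92 m/s.

13.9 m/s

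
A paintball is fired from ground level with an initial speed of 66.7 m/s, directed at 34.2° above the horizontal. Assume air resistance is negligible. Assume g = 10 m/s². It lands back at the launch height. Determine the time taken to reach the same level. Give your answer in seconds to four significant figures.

Resolve: vₓ = 66.70 cos 34.2° = 55.17 m/s and v_y0 = 66.70 sin 34.2° = 37.49 m/s.
Landing at launch height ⇒ T = 2 v_y0 / g = 2 × 37.49 / 10.0 = 7.498 s.

7.498 s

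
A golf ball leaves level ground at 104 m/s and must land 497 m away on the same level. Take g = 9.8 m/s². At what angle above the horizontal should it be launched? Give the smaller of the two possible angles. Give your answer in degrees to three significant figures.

Level-ground range R = v₀² sin(2θ)/g ⇒ sin(2θ) = gR/v₀² = 9.80 × 497 / 104² = 0.4503.
2θ = 26.76° or 180° − 26.76° = 153.2°, so θ = 13.38° or 76.62°.
The smaller angle is 13.38°.

13.4°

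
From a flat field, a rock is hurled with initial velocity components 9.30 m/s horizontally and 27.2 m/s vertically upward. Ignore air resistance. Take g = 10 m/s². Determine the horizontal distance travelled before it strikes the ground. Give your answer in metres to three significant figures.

Flight time T = 2 v_y0 / g = 5.440 s.
Horizontal distance R = vₓ T = 9.300 × 5.440 = 50.59 m.

50.6 m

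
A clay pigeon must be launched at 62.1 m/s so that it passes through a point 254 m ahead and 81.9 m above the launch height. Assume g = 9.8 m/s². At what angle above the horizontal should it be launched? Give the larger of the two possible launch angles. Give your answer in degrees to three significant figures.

65.4°

Trajectory: y = x tanθ − g x² (1 + tan²θ)/(2v₀²). With x = 254, y = 81.9, v₀ = 62.1, g = 9.80:
81.97 tan²θ − 254 tanθ + (163.9) = 0.
tanθ = [254 ± √(254² − 4 × 81.97 × (163.9))] / (2 × 81.97) = (254 ± 103.8) / 163.9, giving tanθ = 0.9159 or 2.183.
θ = 42.49° or 65.38°; the larger is 65.38°.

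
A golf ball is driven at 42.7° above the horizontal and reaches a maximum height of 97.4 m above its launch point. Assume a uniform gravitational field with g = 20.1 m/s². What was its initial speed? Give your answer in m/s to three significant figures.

At the peak v_y = 0, so v_y0 = √(2gH) = √(2 × 20.1 × 97.4) = 62.57 m/s.
v_y0 = v₀ sin θ ⇒ v₀ = 62.57 / sin 42.7° = 92.27 m/s.

92.3 m/s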